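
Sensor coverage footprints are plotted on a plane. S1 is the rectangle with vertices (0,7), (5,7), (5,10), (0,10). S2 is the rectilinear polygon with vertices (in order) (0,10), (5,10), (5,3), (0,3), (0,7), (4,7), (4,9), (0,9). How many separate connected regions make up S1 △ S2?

1

S1 △ S2 is a single connected region.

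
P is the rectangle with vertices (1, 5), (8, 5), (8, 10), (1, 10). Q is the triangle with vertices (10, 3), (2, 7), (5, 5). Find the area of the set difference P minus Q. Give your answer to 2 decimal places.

34.00

|P| = 35, |P∩Q| = 1.
|P ∖ Q| = |P| − |P∩Q| = 35 − 1 = 34.00.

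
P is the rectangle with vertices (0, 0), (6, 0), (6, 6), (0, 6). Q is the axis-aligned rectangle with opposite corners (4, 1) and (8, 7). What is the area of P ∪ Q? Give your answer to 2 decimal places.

By inclusion–exclusion:
Individual areas: |P| = 36, |Q| = 24.
|P∩Q|: x∈[4,6], y∈[1,6] → 2·5 = 10.
|P ∪ Q| = 60 − 10 = 50.00.

50.00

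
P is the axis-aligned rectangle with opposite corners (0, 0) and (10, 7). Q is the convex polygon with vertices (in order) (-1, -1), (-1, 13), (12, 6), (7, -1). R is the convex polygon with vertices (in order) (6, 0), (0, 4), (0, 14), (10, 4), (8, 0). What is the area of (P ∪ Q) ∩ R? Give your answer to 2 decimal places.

The region (P ∪ Q) ∩ R is the polygon with vertices (7.714,0), (6,0), (0,4), (0,12.461), (3.333,10.667), (10,4), (8,0).
By the shoelace formula its area is 71.44.

71.44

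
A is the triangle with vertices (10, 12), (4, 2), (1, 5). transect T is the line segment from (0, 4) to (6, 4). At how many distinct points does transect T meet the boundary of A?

2

The segment meets the boundary at (5.2,4), (2,4).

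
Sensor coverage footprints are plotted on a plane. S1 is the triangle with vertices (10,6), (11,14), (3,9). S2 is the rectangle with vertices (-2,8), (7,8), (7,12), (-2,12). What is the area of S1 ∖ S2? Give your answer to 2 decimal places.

21.67

|S1| = 29.5, |S1∩S2| = 7.8333.
|S1 ∖ S2| = |S1| − |S1∩S2| = 29.5 − 7.8333 = 21.67.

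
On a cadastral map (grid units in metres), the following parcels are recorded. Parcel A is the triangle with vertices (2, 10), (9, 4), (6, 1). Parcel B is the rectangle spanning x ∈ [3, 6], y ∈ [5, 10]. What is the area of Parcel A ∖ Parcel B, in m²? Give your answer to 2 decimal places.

12.61

|Parcel A| = 19.5, |Parcel A∩Parcel B| = 6.8909.
|Parcel A ∖ Parcel B| = |Parcel A| − |Parcel A∩Parcel B| = 19.5 − 6.8909 = 12.61.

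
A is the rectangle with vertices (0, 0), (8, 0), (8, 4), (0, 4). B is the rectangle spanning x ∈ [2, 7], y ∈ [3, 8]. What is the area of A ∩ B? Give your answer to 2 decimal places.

5.00

|A∩B|: x∈[2,7], y∈[3,4] → 5·1 = 5.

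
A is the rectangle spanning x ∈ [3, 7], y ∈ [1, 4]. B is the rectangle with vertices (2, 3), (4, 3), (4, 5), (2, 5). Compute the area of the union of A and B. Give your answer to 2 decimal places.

By inclusion–exclusion:
Individual areas: |A| = 12, |B| = 4.
|A∩B|: x∈[3,4], y∈[3,4] → 1·1 = 1.
|A ∪ B| = 16 − 1 = 15.00.

15.00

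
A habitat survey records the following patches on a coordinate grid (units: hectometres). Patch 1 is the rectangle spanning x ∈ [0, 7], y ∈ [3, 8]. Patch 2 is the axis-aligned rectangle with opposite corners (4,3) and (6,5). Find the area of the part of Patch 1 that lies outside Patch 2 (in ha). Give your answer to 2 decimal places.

|Patch 1∩Patch 2|: x∈[4,6], y∈[3,5] → 2·2 = 4.
|Patch 1| = 35.
|Patch 1 ∖ Patch 2| = |Patch 1| − |Patch 1∩Patch 2| = 35 − 4 = 31.00.

31.00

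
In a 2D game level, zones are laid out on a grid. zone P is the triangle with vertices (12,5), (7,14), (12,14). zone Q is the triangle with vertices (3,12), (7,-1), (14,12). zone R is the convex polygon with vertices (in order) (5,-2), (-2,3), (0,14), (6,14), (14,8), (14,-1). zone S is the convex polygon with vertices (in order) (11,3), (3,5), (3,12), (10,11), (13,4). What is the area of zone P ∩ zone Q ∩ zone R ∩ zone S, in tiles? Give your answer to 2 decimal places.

4.45

The intersection is the polygon with vertices (11.102,6.617), (8.552,11.207), (10,11), (11.534,7.42).
By the shoelace formula its area is 4.45.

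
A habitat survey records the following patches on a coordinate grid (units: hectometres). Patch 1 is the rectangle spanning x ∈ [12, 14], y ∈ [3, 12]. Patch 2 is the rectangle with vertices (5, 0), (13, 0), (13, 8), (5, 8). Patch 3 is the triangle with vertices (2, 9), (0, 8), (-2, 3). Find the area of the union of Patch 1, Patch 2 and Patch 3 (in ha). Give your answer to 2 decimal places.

81.00

By inclusion–exclusion:
Individual areas: |Patch 1| = 18, |Patch 2| = 64, |Patch 3| = 4.
|Patch 1∩Patch 2|: x∈[12,13], y∈[3,8] → 1·5 = 5.
|Patch 1∩Patch 3| = 0.
|Patch 2∩Patch 3| = 0.
|Patch 1∩Patch 2∩Patch 3| = 0.
|Patch 1 ∪ Patch 2 ∪ Patch 3| = 86 − 5 + 0 = 81.00.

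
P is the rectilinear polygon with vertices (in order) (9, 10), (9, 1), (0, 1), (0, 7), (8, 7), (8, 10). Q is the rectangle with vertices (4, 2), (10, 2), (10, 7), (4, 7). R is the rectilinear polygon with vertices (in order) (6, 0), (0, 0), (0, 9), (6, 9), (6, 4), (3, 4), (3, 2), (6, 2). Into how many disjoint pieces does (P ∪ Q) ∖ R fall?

1

(P ∪ Q) ∖ R is a single connected region.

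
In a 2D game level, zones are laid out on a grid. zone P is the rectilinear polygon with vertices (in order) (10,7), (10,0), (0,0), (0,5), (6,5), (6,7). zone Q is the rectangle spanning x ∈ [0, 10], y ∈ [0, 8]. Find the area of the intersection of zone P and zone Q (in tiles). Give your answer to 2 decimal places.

58.00

The intersection is the polygon with vertices (10,0), (0,0), (0,5), (6,5), (6,7), (10,7).
By the shoelace formula its area is 58.00.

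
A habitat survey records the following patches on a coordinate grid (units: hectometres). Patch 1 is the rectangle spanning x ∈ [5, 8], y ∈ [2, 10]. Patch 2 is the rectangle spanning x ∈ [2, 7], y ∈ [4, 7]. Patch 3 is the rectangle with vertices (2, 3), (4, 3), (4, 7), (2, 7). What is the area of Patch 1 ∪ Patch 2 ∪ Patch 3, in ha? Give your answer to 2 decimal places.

By inclusion–exclusion:
Individual areas: |Patch 1| = 24, |Patch 2| = 15, |Patch 3| = 8.
|Patch 1∩Patch 2|: x∈[5,7], y∈[4,7] → 2·3 = 6.
|Patch 1∩Patch 3| = 0 (no overlap).
|Patch 2∩Patch 3|: x∈[2,4], y∈[4,7] → 2·3 = 6.
|Patch 1∩Patch 2∩Patch 3| = 0.
|Patch 1 ∪ Patch 2 ∪ Patch 3| = 47 − 12 + 0 = 35.00.

35.00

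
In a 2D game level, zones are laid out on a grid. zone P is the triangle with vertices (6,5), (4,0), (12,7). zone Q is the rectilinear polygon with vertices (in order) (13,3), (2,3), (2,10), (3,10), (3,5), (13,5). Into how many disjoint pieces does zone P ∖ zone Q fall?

2

zone P ∖ zone Q splits into 2 disjoint pieces (area 3.3429, area 3.7143).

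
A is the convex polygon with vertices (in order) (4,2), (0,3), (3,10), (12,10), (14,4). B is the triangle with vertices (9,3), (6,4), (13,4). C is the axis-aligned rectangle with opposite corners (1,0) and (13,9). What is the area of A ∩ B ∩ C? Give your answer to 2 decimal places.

3.50

The intersection is the polygon with vertices (13,4), (9,3), (6,4).
By the shoelace formula its area is 3.50.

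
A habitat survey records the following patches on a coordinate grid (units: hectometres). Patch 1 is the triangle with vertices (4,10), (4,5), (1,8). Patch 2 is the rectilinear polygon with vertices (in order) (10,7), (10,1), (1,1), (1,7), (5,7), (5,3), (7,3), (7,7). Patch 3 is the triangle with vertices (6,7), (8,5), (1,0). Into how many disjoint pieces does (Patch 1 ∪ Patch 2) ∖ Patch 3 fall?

2

(Patch 1 ∪ Patch 2) ∖ Patch 3 splits into 2 disjoint pieces (area 21.9429, area 23.5429).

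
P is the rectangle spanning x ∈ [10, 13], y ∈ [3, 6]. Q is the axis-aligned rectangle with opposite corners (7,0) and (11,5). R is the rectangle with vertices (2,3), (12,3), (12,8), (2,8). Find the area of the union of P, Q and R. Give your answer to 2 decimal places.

65.00

By inclusion–exclusion:
Individual areas: |P| = 9, |Q| = 20, |R| = 50.
|P∩Q|: x∈[10,11], y∈[3,5] → 1·2 = 2.
|P∩R|: x∈[10,12], y∈[3,6] → 2·3 = 6.
|Q∩R|: x∈[7,11], y∈[3,5] → 4·2 = 8.
|P∩Q∩R| = 2.
|P ∪ Q ∪ R| = 79 − 16 + 2 = 65.00.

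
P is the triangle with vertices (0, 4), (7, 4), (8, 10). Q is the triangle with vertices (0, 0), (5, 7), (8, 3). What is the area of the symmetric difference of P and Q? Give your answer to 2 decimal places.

|P| = 21, |Q| = 20.5, |P∩Q| = 6.5552.
|P △ Q| = |P| + |Q| − 2·|P∩Q| = 21 + 20.5 − 13.1104 = 28.39.

28.39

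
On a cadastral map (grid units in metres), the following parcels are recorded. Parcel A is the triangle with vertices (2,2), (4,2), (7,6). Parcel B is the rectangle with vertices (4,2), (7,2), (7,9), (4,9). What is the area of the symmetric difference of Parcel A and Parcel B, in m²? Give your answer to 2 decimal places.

20.20

|Parcel A| = 4, |Parcel B| = 21, |Parcel A∩Parcel B| = 2.4.
|Parcel A △ Parcel B| = |Parcel A| + |Parcel B| − 2·|Parcel A∩Parcel B| = 4 + 21 − 4.8 = 20.20.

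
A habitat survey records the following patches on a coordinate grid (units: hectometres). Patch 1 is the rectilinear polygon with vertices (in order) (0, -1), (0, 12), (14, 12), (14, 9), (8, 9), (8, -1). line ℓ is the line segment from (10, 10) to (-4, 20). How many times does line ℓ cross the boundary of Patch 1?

The segment meets the boundary at (7.2,12).

1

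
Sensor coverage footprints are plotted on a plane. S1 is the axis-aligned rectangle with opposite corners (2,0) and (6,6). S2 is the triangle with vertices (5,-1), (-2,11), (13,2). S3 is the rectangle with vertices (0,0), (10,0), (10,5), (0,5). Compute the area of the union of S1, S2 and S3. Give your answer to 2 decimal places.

By inclusion–exclusion:
Individual areas: |S1| = 24, |S2| = 58.5, |S3| = 50.
|S1∩S2| = 18.994.
|S1∩S3|: x∈[2,6], y∈[0,5] → 4·5 = 20.
|S2∩S3| = 32.9875.
|S1∩S2∩S3| = 14.994.
|S1 ∪ S2 ∪ S3| = 132.5 − 71.9815 + 14.994 = 75.51.

75.51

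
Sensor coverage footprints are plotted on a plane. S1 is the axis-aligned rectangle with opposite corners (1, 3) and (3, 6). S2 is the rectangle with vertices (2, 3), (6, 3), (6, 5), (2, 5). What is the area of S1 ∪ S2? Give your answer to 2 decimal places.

12.00

By inclusion–exclusion:
Individual areas: |S1| = 6, |S2| = 8.
|S1∩S2|: x∈[2,3], y∈[3,5] → 1·2 = 2.
|S1 ∪ S2| = 14 − 2 = 12.00.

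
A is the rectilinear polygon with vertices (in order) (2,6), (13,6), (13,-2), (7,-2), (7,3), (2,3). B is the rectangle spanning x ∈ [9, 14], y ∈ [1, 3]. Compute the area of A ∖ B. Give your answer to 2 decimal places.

|A| = 63, |A∩B| = 8.
|A ∖ B| = |A| − |A∩B| = 63 − 8 = 55.00.

55.00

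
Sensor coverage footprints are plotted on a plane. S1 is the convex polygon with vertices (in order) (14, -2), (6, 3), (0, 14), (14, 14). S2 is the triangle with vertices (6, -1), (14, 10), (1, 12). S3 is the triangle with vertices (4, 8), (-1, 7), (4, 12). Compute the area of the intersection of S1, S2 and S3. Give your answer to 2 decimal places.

The intersection is the polygon with vertices (2.118,10.118), (3.6,11.6), (4,11.539), (4,8), (3.344,7.869).
By the shoelace formula its area is 4.49.

4.49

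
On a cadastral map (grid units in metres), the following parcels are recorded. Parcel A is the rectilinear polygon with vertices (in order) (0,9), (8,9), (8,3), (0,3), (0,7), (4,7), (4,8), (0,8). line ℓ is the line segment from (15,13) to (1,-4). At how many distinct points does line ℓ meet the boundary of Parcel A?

The segment meets the boundary at (8,4.5), (6.765,3).

2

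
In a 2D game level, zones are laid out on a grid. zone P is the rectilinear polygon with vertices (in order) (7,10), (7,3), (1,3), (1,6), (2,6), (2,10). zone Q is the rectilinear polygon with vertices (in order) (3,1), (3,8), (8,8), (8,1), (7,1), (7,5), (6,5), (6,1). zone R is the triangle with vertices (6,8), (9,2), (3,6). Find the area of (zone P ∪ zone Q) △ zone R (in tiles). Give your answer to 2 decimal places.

40.33

|zone P ∪ zone Q| = 51.
|(zone P ∪ zone Q) ∩ zone R| = 11.3333.
|(zone P ∪ zone Q) △ zone R| = 51 + 12 − 22.6667 = 40.33.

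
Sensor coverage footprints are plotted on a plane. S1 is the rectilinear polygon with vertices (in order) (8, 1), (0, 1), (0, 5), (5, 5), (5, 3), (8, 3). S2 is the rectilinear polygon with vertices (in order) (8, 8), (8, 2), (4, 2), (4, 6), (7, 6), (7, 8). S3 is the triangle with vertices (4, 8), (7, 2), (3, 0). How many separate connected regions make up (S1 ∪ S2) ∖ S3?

(S1 ∪ S2) ∖ S3 splits into 2 disjoint pieces (area 13.5, area 12).

2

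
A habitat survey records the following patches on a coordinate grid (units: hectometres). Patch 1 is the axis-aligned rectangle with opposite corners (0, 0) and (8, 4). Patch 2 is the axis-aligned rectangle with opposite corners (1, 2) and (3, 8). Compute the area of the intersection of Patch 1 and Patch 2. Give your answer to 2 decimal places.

4.00

|Patch 1∩Patch 2|: x∈[1,3], y∈[2,4] → 2·2 = 4.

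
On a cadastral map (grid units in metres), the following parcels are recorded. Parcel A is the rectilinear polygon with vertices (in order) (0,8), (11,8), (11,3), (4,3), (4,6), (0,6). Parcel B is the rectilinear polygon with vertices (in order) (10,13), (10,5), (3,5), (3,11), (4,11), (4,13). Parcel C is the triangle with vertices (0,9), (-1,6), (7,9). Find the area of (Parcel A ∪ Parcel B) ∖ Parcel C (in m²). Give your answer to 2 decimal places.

70.81

|Parcel A ∪ Parcel B| = 77.
|(Parcel A ∪ Parcel B) ∩ Parcel C| = 6.1875.
|(Parcel A ∪ Parcel B) ∖ Parcel C| = 77 − 6.1875 = 70.81.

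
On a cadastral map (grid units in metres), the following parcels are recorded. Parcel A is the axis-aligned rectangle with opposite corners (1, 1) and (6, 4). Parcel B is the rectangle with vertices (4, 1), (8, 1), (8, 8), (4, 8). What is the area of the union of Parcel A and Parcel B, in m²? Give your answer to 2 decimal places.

37.00

By inclusion–exclusion:
Individual areas: |Parcel A| = 15, |Parcel B| = 28.
|Parcel A∩Parcel B|: x∈[4,6], y∈[1,4] → 2·3 = 6.
|Parcel A ∪ Parcel B| = 43 − 6 = 37.00.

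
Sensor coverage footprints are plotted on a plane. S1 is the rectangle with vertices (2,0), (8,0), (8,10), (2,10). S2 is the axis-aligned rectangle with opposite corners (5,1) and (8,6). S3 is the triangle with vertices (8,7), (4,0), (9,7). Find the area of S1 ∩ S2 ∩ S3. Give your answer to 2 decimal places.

2.34

The intersection is the polygon with vertices (5,1.75), (7.429,6), (8,6), (8,5.6), (5,1.4).
By the shoelace formula its area is 2.34.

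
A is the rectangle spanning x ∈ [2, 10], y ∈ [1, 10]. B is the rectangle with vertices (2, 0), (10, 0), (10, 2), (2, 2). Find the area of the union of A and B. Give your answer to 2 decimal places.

80.00

By inclusion–exclusion:
Individual areas: |A| = 72, |B| = 16.
|A∩B|: x∈[2,10], y∈[1,2] → 8·1 = 8.
|A ∪ B| = 88 − 8 = 80.00.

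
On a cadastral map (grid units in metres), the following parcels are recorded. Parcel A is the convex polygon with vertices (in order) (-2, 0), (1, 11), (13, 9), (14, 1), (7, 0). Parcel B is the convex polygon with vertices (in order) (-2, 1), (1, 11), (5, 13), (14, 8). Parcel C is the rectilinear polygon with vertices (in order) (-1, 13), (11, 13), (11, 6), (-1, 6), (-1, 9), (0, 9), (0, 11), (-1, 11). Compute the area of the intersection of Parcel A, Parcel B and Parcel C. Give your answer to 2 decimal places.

The intersection is the polygon with vertices (11,9.333), (11,6.688), (9.429,6), (-0.364,6), (1,11).
By the shoelace formula its area is 44.54.

44.54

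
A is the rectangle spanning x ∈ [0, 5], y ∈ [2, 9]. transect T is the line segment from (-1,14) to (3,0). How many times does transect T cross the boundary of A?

2

The segment meets the boundary at (0.429,9), (2.429,2).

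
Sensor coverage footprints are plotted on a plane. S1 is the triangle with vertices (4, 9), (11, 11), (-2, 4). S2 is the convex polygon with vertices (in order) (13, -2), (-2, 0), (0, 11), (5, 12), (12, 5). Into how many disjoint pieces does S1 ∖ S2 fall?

2

S1 ∖ S2 splits into 2 disjoint pieces (area 1.5972, area 0.1019).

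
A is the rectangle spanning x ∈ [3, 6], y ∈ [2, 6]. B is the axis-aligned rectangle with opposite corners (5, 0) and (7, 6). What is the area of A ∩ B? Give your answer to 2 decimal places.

|A∩B|: x∈[5,6], y∈[2,6] → 1·4 = 4.

4.00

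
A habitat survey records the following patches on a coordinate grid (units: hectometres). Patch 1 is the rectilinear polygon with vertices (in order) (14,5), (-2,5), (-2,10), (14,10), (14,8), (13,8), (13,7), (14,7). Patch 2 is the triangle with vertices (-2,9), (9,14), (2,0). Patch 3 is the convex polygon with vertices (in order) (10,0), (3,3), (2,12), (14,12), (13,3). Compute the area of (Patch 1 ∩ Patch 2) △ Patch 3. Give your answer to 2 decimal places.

|Patch 1 ∩ Patch 2| = 34.0944.
|(Patch 1 ∩ Patch 2) ∩ Patch 3| = 16.25.
|(Patch 1 ∩ Patch 2) △ Patch 3| = 34.0944 + 114 − 32.5 = 115.59.

115.59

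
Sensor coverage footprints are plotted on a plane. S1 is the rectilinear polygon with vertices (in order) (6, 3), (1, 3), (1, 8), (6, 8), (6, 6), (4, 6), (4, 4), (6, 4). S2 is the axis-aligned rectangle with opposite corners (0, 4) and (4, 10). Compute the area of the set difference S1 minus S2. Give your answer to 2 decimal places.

9.00

|S1| = 21, |S1∩S2| = 12.
|S1 ∖ S2| = |S1| − |S1∩S2| = 21 − 12 = 9.00.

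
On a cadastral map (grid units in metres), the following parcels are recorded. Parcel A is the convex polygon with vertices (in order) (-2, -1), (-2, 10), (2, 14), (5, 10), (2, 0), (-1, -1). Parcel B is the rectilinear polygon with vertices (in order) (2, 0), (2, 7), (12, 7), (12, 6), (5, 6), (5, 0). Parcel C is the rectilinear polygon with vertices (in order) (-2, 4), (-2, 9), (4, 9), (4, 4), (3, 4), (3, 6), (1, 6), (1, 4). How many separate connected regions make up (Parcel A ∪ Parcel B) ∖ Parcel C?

(Parcel A ∪ Parcel B) ∖ Parcel C is a single connected region.

1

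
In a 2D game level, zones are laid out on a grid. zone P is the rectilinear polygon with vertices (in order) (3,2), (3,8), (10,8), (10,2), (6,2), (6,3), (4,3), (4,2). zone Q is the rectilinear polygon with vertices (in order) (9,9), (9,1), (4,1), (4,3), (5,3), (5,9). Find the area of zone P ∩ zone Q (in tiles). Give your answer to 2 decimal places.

23.00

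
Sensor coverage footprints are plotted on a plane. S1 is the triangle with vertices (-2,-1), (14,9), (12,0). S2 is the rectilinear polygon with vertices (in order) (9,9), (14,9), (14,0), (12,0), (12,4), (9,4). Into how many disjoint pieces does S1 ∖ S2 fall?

S1 ∖ S2 is a single connected region.

1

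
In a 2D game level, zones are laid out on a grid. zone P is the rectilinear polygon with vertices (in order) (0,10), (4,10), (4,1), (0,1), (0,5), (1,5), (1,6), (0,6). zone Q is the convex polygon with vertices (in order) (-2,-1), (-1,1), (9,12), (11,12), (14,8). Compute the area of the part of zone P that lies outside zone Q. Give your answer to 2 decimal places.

23.48

|zone P| = 35, |zone P∩zone Q| = 11.5194.
|zone P ∖ zone Q| = |zone P| − |zone P∩zone Q| = 35 − 11.5194 = 23.48.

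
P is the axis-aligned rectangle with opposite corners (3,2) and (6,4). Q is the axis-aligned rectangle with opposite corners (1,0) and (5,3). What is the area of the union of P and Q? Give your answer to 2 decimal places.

16.00

By inclusion–exclusion:
Individual areas: |P| = 6, |Q| = 12.
|P∩Q|: x∈[3,5], y∈[2,3] → 2·1 = 2.
|P ∪ Q| = 18 − 2 = 16.00.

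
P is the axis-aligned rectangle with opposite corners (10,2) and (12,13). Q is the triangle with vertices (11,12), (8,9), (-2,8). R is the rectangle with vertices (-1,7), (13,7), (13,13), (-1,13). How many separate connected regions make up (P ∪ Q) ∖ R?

2

(P ∪ Q) ∖ R splits into 2 disjoint pieces (area 10, area 0.1038).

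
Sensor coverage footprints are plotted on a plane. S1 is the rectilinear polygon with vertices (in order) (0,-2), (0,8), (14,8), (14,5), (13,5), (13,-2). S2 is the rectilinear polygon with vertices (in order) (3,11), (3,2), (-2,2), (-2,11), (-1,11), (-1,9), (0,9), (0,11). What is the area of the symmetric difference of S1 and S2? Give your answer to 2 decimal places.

140.00

|S1| = 133, |S2| = 43, |S1∩S2| = 18.
|S1 △ S2| = |S1| + |S2| − 2·|S1∩S2| = 133 + 43 − 36 = 140.00.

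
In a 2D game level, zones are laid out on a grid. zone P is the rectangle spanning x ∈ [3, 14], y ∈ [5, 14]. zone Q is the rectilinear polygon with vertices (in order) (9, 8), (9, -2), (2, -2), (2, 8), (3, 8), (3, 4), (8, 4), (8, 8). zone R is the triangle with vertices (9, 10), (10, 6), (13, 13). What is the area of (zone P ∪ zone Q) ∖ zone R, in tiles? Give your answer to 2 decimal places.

136.50

|zone P ∪ zone Q| = 146.
|(zone P ∪ zone Q) ∩ zone R| = 9.5.
|(zone P ∪ zone Q) ∖ zone R| = 146 − 9.5 = 136.50.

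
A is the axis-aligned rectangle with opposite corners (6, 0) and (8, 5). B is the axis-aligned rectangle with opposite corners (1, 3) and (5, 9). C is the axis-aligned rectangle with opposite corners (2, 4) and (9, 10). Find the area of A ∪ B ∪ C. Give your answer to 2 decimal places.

59.00

By inclusion–exclusion:
Individual areas: |A| = 10, |B| = 24, |C| = 42.
|A∩B| = 0 (no overlap).
|A∩C|: x∈[6,8], y∈[4,5] → 2·1 = 2.
|B∩C|: x∈[2,5], y∈[4,9] → 3·5 = 15.
|A∩B∩C| = 0.
|A ∪ B ∪ C| = 76 − 17 + 0 = 59.00.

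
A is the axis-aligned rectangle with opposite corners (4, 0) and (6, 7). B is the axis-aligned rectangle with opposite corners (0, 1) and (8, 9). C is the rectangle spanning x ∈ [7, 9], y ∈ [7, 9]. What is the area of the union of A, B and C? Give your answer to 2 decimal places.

By inclusion–exclusion:
Individual areas: |A| = 14, |B| = 64, |C| = 4.
|A∩B|: x∈[4,6], y∈[1,7] → 2·6 = 12.
|A∩C| = 0 (no overlap).
|B∩C|: x∈[7,8], y∈[7,9] → 1·2 = 2.
|A∩B∩C| = 0.
|A ∪ B ∪ C| = 82 − 14 + 0 = 68.00.

68.00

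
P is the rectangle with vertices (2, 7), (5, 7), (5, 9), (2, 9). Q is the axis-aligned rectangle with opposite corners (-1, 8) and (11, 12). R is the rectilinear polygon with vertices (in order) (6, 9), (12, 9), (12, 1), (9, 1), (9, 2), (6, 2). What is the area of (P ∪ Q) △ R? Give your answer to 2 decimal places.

|P ∪ Q| = 51.
|(P ∪ Q) ∩ R| = 5.
|(P ∪ Q) △ R| = 51 + 45 − 10 = 86.00.

86.00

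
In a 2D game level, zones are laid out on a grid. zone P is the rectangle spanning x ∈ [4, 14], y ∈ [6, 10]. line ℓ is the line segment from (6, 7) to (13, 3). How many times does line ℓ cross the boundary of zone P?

1

The segment meets the boundary at (7.75,6).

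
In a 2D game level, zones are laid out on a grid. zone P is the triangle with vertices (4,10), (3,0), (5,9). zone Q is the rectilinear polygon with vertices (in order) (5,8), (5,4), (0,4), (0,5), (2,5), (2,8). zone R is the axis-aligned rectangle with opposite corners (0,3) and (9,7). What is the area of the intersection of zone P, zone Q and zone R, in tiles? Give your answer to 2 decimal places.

The intersection is the polygon with vertices (3.889,4), (3.4,4), (3.7,7), (4.556,7).
By the shoelace formula its area is 2.02.

2.02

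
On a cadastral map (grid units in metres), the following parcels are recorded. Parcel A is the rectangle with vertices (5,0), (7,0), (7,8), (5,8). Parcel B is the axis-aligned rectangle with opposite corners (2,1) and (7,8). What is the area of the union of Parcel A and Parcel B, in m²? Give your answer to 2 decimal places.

By inclusion–exclusion:
Individual areas: |Parcel A| = 16, |Parcel B| = 35.
|Parcel A∩Parcel B|: x∈[5,7], y∈[1,8] → 2·7 = 14.
|Parcel A ∪ Parcel B| = 51 − 14 = 37.00.

37.00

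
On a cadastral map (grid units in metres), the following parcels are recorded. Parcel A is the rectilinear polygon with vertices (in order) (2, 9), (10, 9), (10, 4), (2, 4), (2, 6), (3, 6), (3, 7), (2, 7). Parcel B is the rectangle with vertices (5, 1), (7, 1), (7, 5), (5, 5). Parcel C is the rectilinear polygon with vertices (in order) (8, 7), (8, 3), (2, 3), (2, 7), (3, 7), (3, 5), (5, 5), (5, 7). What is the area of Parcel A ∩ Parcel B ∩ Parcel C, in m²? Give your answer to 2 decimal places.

The intersection is the polygon with vertices (5,5), (7,5), (7,4), (5,4).
By the shoelace formula its area is 2.00.

2.00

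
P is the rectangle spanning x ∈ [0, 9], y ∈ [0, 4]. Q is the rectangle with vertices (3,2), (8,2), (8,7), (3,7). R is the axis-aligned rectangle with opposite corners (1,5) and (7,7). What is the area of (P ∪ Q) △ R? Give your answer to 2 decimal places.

|P ∪ Q| = 51.
|(P ∪ Q) ∩ R| = 8.
|(P ∪ Q) △ R| = 51 + 12 − 16 = 47.00.

47.00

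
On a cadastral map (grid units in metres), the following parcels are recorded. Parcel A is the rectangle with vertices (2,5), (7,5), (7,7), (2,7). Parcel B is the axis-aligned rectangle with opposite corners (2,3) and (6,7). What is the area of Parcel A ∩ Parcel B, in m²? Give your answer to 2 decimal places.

8.00

|Parcel A∩Parcel B|: x∈[2,6], y∈[5,7] → 4·2 = 8.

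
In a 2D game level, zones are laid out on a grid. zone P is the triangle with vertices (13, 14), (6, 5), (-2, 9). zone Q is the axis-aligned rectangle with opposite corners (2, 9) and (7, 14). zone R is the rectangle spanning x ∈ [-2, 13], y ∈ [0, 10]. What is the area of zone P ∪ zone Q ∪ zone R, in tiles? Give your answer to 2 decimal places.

181.94

By inclusion–exclusion:
Individual areas: |zone P| = 50, |zone Q| = 25, |zone R| = 150.
|zone P∩zone Q| = 10.8333.
|zone P∩zone R| = 32.2222.
|zone Q∩zone R|: x∈[2,7], y∈[9,10] → 5·1 = 5.
|zone P∩zone Q∩zone R| = 5.
|zone P ∪ zone Q ∪ zone R| = 225 − 48.0556 + 5 = 181.94.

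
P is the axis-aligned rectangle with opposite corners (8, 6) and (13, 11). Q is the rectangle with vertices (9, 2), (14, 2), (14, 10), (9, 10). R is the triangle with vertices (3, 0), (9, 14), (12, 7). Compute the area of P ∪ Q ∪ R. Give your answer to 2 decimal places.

73.93

By inclusion–exclusion:
Individual areas: |P| = 25, |Q| = 40, |R| = 42.
|P∩Q|: x∈[9,13], y∈[6,10] → 4·4 = 16.
|P∩R| = 15.9286.
|Q∩R| = 10.5714.
|P∩Q∩R| = 9.4286.
|P ∪ Q ∪ R| = 107 − 42.5 + 9.4286 = 73.93.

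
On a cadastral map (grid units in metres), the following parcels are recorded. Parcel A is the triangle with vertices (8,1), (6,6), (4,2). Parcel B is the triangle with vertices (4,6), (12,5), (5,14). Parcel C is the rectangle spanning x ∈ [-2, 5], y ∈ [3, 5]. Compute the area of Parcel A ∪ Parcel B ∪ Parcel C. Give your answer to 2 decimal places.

55.22

By inclusion–exclusion:
Individual areas: |Parcel A| = 9, |Parcel B| = 32.5, |Parcel C| = 14.
|Parcel A∩Parcel B| = 0.0279.
|Parcel A∩Parcel C| = 0.25.
|Parcel B∩Parcel C| = 0.
|Parcel A∩Parcel B∩Parcel C| = 0.
|Parcel A ∪ Parcel B ∪ Parcel C| = 55.5 − 0.2779 + 0 = 55.22.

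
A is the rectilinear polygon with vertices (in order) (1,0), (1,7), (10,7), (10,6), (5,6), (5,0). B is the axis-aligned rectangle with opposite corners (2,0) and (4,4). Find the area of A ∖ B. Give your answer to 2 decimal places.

|A| = 33, |A∩B| = 8.
|A ∖ B| = |A| − |A∩B| = 33 − 8 = 25.00.

25.00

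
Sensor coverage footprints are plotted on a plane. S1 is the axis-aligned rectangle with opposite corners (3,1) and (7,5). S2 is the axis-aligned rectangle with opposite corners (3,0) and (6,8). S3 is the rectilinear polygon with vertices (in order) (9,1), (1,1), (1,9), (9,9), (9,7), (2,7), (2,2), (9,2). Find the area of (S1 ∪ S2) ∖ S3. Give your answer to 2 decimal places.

21.00

|S1 ∪ S2| = 28.
|(S1 ∪ S2) ∩ S3| = 7.
|(S1 ∪ S2) ∖ S3| = 28 − 7 = 21.00.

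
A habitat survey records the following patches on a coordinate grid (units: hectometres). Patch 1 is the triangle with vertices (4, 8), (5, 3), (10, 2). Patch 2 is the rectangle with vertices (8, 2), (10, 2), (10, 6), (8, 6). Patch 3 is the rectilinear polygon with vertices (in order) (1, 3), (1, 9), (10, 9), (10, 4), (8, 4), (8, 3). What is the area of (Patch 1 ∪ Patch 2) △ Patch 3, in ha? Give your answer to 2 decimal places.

|Patch 1 ∪ Patch 2| = 18.4.
|(Patch 1 ∪ Patch 2) ∩ Patch 3| = 13.5.
|(Patch 1 ∪ Patch 2) △ Patch 3| = 18.4 + 52 − 27 = 43.40.

43.40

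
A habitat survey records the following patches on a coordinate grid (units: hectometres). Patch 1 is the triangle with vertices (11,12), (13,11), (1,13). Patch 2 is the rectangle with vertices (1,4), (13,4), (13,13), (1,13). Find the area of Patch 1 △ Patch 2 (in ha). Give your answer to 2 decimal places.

|Patch 1| = 4, |Patch 2| = 108, |Patch 1∩Patch 2| = 4.
|Patch 1 △ Patch 2| = |Patch 1| + |Patch 2| − 2·|Patch 1∩Patch 2| = 4 + 108 − 8 = 104.00.

104.00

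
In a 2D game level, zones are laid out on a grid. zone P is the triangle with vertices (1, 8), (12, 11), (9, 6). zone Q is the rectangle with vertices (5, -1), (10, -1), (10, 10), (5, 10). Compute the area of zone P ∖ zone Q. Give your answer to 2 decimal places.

|zone P| = 23, |zone P∩zone Q| = 15.6515.
|zone P ∖ zone Q| = |zone P| − |zone P∩zone Q| = 23 − 15.6515 = 7.35.

7.35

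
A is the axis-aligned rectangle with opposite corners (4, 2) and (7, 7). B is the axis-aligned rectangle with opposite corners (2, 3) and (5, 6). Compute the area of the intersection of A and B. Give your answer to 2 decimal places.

3.00

|A∩B|: x∈[4,5], y∈[3,6] → 1·3 = 3.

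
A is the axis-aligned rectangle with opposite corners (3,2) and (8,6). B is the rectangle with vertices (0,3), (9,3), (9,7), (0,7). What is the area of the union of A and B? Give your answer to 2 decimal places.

41.00

By inclusion–exclusion:
Individual areas: |A| = 20, |B| = 36.
|A∩B|: x∈[3,8], y∈[3,6] → 5·3 = 15.
|A ∪ B| = 56 − 15 = 41.00.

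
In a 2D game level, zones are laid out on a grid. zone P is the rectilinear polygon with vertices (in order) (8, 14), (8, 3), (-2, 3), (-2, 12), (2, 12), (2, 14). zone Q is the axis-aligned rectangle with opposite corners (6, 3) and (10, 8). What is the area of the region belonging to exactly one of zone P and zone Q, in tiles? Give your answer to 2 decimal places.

102.00

|zone P| = 102, |zone Q| = 20, |zone P∩zone Q| = 10.
|zone P △ zone Q| = |zone P| + |zone Q| − 2·|zone P∩zone Q| = 102 + 20 − 20 = 102.00.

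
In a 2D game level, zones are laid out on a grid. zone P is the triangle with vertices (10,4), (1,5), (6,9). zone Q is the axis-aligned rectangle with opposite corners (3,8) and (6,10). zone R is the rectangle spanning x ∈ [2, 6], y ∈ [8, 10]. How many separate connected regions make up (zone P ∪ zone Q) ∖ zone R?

(zone P ∪ zone Q) ∖ zone R is a single connected region.

1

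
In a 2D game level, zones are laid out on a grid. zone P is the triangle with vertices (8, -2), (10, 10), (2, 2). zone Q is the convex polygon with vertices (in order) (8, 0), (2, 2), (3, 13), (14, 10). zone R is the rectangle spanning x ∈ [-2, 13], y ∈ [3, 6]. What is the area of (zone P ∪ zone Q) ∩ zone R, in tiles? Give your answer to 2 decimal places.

The region (zone P ∪ zone Q) ∩ zone R is the polygon with vertices (2.364,6), (11.6,6), (9.8,3), (2.091,3).
By the shoelace formula its area is 25.42.

25.42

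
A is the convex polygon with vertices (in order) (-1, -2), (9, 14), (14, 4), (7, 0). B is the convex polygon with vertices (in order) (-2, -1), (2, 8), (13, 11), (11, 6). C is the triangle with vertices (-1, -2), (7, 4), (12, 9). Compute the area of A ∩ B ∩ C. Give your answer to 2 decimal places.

3.24

The intersection is the polygon with vertices (11.667,8.667), (7,4), (6.273,3.454), (4,2.231), (11.649,8.703).
By the shoelace formula its area is 3.24.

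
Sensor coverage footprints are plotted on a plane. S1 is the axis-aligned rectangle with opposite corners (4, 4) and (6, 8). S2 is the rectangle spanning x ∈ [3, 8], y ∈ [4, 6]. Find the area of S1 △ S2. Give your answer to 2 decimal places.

|S1∩S2|: x∈[4,6], y∈[4,6] → 2·2 = 4.
|S1 △ S2| = |S1| + |S2| − 2·|S1∩S2| = 8 + 10 − 8 = 10.00.

10.00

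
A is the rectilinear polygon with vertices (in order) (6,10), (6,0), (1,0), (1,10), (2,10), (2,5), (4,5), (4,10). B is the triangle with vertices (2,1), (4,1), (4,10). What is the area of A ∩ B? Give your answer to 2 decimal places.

6.22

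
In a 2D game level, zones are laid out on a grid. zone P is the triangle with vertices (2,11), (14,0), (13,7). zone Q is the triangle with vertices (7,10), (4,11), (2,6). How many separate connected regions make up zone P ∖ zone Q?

2

zone P ∖ zone Q splits into 2 disjoint pieces (area 0.7065, area 33.0394).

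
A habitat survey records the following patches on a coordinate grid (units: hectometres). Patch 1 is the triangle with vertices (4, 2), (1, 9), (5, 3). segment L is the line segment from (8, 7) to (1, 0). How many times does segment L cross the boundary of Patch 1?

2

The segment meets the boundary at (3.7,2.7), (4.6,3.6).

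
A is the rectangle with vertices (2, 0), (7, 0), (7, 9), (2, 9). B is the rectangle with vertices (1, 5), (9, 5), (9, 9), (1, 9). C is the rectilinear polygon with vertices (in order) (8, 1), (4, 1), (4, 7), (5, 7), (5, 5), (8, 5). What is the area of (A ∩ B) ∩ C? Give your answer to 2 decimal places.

|A ∩ B| = 20.
|(A ∩ B) ∩ C| = 2.00.

2.00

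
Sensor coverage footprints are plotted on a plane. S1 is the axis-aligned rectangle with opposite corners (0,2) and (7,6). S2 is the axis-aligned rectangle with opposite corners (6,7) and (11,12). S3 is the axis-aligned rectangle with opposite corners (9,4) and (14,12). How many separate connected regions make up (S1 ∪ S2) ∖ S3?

2

(S1 ∪ S2) ∖ S3 splits into 2 disjoint pieces (area 28, area 15).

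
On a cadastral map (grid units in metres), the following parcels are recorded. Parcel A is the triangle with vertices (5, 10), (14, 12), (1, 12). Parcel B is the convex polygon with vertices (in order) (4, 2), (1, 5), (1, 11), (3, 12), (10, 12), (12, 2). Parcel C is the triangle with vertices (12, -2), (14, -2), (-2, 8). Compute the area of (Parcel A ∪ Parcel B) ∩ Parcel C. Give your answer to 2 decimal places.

The region (Parcel A ∪ Parcel B) ∩ Parcel C is the polygon with vertices (6.4,2), (1,5.857), (1,6.125), (7.6,2).
By the shoelace formula its area is 3.20.

3.20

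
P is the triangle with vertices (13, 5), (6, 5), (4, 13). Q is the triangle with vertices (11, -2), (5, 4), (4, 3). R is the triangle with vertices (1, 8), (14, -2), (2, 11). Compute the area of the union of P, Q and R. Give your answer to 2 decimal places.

By inclusion–exclusion:
Individual areas: |P| = 28, |Q| = 6, |R| = 24.5.
|P∩Q| = 0.
|P∩R| = 1.7582.
|Q∩R| = 0.
|P∩Q∩R| = 0.
|P ∪ Q ∪ R| = 58.5 − 1.7582 + 0 = 56.74.

56.74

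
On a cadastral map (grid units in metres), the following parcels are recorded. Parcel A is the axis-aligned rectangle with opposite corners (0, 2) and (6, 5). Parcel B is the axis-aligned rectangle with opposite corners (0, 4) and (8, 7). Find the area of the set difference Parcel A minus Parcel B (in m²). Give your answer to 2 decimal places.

|Parcel A∩Parcel B|: x∈[0,6], y∈[4,5] → 6·1 = 6.
|Parcel A| = 18.
|Parcel A ∖ Parcel B| = |Parcel A| − |Parcel A∩Parcel B| = 18 − 6 = 12.00.

12.00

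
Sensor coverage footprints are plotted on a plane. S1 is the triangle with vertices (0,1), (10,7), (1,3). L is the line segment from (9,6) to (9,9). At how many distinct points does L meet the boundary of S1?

2

The segment meets the boundary at (9,6.556), (9,6.4).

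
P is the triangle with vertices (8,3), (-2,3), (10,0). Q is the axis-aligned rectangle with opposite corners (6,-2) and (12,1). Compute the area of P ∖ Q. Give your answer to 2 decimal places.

13.33

|P| = 15, |P∩Q| = 1.6667.
|P ∖ Q| = |P| − |P∩Q| = 15 − 1.6667 = 13.33.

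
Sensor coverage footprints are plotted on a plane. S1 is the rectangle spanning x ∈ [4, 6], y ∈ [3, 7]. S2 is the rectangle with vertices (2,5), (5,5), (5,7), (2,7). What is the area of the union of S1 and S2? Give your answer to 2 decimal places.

12.00

By inclusion–exclusion:
Individual areas: |S1| = 8, |S2| = 6.
|S1∩S2|: x∈[4,5], y∈[5,7] → 1·2 = 2.
|S1 ∪ S2| = 14 − 2 = 12.00.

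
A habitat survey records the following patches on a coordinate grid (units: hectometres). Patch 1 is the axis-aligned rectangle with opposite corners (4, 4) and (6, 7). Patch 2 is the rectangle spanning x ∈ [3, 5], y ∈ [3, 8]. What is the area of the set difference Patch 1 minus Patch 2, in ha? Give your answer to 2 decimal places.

|Patch 1∩Patch 2|: x∈[4,5], y∈[4,7] → 1·3 = 3.
|Patch 1| = 6.
|Patch 1 ∖ Patch 2| = |Patch 1| − |Patch 1∩Patch 2| = 6 − 3 = 3.00.

3.00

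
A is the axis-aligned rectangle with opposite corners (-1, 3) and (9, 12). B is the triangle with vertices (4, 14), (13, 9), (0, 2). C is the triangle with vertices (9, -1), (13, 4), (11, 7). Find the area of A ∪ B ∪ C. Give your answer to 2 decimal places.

114.78

By inclusion–exclusion:
Individual areas: |A| = 90, |B| = 64, |C| = 11.
|A∩B| = 50.2193.
|A∩C| = 0.
|B∩C| = 0.
|A∩B∩C| = 0.
|A ∪ B ∪ C| = 165 − 50.2193 + 0 = 114.78.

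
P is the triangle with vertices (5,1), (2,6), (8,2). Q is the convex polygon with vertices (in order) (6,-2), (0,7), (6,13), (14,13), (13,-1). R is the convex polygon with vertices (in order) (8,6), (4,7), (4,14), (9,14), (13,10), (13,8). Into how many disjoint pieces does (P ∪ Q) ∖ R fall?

1

(P ∪ Q) ∖ R is a single connected region.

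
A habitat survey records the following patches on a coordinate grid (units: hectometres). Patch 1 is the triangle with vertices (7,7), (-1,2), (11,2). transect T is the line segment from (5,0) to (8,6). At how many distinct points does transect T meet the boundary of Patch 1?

The segment meets the boundary at (7.923,5.846), (6,2).

2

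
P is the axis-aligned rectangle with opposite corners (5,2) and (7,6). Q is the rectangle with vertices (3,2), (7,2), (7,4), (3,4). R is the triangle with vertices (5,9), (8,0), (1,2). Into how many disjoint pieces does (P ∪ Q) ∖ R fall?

(P ∪ Q) ∖ R is a single connected region.

1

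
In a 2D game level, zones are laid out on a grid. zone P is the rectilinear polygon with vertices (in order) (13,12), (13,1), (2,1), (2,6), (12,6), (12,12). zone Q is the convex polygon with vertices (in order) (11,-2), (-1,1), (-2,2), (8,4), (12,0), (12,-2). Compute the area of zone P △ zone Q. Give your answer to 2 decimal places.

67.70

|zone P| = 61, |zone Q| = 44.5, |zone P∩zone Q| = 18.9.
|zone P △ zone Q| = |zone P| + |zone Q| − 2·|zone P∩zone Q| = 61 + 44.5 − 37.8 = 67.70.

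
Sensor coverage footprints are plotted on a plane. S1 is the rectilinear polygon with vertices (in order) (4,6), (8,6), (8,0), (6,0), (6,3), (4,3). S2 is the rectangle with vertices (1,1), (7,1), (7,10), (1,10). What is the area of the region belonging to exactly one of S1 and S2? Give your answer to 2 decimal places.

50.00

|S1| = 18, |S2| = 54, |S1∩S2| = 11.
|S1 △ S2| = |S1| + |S2| − 2·|S1∩S2| = 18 + 54 − 22 = 50.00.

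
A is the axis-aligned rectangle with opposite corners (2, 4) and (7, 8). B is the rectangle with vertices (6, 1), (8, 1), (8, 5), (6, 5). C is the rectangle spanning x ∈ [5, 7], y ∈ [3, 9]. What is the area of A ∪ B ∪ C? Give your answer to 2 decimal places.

By inclusion–exclusion:
Individual areas: |A| = 20, |B| = 8, |C| = 12.
|A∩B|: x∈[6,7], y∈[4,5] → 1·1 = 1.
|A∩C|: x∈[5,7], y∈[4,8] → 2·4 = 8.
|B∩C|: x∈[6,7], y∈[3,5] → 1·2 = 2.
|A∩B∩C| = 1.
|A ∪ B ∪ C| = 40 − 11 + 1 = 30.00.

30.00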